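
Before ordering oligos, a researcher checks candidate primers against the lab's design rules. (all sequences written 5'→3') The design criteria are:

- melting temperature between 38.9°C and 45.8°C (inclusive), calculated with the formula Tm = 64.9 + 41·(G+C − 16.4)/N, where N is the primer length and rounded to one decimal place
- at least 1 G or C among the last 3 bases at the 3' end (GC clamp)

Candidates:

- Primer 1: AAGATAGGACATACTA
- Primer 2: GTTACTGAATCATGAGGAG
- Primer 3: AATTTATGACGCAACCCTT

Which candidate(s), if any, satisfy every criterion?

Primer 3 only.

Primer 1 (16 nt, A=8 T=3 G=3 C=2): Tm = 64.9 + 41·(5 − 16.4)/16 = 35.7°C, outside 38.9–45.8°C ✗; 3' end CTA has 1 G/C ✓ — fails.
Primer 2 (19 nt, A=6 T=5 G=6 C=2): Tm = 64.9 + 41·(8 − 16.4)/19 = 46.8°C, outside 38.9–45.8°C ✗; 3' end GAG has 2 G/C ✓ — fails.
Primer 3 (19 nt, A=6 T=6 G=2 C=5): Tm = 64.9 + 41·(7 − 16.4)/19 = 44.6°C ✓; 3' end CTT has 1 G/C ✓ — passes.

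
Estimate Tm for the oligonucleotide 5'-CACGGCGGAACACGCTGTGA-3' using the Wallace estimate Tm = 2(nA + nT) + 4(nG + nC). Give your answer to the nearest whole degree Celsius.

66°C

Base counts: A=5, T=2, G=7, C=6 (length 20).
Tm = 2·(5+2) + 4·(7+6) = 2·7 + 4·13 = 14 + 52 = 66°C.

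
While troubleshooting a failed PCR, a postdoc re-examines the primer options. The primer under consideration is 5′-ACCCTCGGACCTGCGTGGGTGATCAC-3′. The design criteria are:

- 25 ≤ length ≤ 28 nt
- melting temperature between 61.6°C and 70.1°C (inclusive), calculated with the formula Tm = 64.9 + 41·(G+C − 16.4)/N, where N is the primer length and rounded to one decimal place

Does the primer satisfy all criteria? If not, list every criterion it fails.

Meets all criteria.

Base counts: A=4, T=5, G=8, C=9 (length 26).
length: length 26 ✓
Tm: Tm = 64.9 + 41·(17 − 16.4)/26 = 65.8°C ✓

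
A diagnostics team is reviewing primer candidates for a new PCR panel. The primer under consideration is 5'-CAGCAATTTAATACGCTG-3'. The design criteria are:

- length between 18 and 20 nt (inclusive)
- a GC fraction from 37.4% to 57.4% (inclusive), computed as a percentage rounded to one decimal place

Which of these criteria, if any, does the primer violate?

Base counts: A=6, T=5, G=3, C=4 (length 18).
length: length 18 ✓
GC content: GC 7/18 = 38.9% ✓

Meets all criteria.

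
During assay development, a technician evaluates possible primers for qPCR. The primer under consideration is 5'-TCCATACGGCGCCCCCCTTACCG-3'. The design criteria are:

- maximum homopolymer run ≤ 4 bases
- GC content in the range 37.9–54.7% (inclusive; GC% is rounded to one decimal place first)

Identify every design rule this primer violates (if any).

Base counts: A=3, T=4, G=4, C=12 (length 23).
homopolymer run: longest run = 6, exceeds 4 ✗
GC content: GC 16/23 = 69.6%, outside 37.9–54.7% ✗

Fails: homopolymer run, GC content.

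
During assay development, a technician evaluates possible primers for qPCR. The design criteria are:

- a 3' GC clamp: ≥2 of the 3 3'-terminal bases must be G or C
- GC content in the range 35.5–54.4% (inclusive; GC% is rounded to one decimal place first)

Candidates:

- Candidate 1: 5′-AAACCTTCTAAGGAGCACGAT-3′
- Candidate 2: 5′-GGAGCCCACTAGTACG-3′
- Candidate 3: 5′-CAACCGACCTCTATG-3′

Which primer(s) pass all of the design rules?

None of the candidates satisfy all criteria.

Candidate 1 (21 nt, A=8 T=4 G=4 C=5): 3' end GAT has 1 G/C, need ≥2 ✗; GC 9/21 = 42.9% ✓ — fails.
Candidate 2 (16 nt, A=4 T=2 G=5 C=5): 3' end ACG has 2 G/C ✓; GC 10/16 = 62.5%, outside 35.5–54.4% ✗ — fails.
Candidate 3 (15 nt, A=4 T=3 G=2 C=6): 3' end ATG has 1 G/C, need ≥2 ✗; GC 8/15 = 53.3% ✓ — fails.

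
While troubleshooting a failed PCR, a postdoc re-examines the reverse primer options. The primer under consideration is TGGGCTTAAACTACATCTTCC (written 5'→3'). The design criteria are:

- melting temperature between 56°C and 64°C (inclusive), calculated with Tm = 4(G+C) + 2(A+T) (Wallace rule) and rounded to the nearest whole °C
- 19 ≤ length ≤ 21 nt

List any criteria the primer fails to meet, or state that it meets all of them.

Base counts: A=5, T=7, G=3, C=6 (length 21).
Tm: Tm = 2·12 + 4·9 = 60°C ✓
length: length 21 ✓

Meets all criteria.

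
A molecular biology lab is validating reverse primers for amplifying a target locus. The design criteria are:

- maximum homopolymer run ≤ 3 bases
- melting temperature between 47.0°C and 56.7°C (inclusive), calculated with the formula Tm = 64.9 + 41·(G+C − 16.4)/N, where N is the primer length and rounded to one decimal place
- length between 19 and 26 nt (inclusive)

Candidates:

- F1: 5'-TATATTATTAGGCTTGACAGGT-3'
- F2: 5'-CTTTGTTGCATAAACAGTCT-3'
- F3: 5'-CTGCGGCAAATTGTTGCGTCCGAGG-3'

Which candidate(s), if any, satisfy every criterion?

F1 only.

F1 (22 nt, A=6 T=9 G=5 C=2): longest run = 2 ✓; Tm = 64.9 + 41·(7 − 16.4)/22 = 47.4°C ✓; length 22 ✓ — passes.
F2 (20 nt, A=5 T=8 G=3 C=4): longest run = 3 ✓; Tm = 64.9 + 41·(7 − 16.4)/20 = 45.6°C, outside 47.0–56.7°C ✗; length 20 ✓ — fails.
F3 (25 nt, A=4 T=6 G=9 C=6): longest run = 3 ✓; Tm = 64.9 + 41·(15 − 16.4)/25 = 62.6°C, outside 47.0–56.7°C ✗; length 25 ✓ — fails.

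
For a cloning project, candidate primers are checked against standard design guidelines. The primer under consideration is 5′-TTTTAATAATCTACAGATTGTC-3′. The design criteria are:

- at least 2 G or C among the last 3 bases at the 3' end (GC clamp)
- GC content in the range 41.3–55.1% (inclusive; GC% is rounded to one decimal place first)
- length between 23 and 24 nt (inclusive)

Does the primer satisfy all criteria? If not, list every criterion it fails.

Fails: GC content, length.

Base counts: A=7, T=10, G=2, C=3 (length 22).
GC clamp: 3' end GTC has 2 G/C ✓
GC content: GC 5/22 = 22.7%, outside 41.3–55.1% ✗
length: length 22, outside 23–24 ✗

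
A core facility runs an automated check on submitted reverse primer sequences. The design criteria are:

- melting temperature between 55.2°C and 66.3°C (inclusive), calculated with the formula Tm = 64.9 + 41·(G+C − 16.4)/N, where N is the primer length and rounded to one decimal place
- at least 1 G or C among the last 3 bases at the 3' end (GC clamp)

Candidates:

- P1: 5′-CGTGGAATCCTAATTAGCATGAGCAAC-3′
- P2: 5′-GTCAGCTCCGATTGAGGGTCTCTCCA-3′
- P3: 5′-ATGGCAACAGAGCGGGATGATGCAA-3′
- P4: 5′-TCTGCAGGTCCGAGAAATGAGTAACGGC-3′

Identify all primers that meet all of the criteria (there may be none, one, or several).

P1 (27 nt, A=9 T=6 G=6 C=6): Tm = 64.9 + 41·(12 − 16.4)/27 = 58.2°C ✓; 3' end AAC has 1 G/C ✓ — passes.
P2 (26 nt, A=4 T=7 G=7 C=8): Tm = 64.9 + 41·(15 − 16.4)/26 = 62.7°C ✓; 3' end CCA has 2 G/C ✓ — passes.
P3 (25 nt, A=9 T=3 G=9 C=4): Tm = 64.9 + 41·(13 − 16.4)/25 = 59.3°C ✓; 3' end CAA has 1 G/C ✓ — passes.
P4 (28 nt, A=8 T=5 G=9 C=6): Tm = 64.9 + 41·(15 − 16.4)/28 = 62.9°C ✓; 3' end GGC has 3 G/C ✓ — passes.

P1, P2, P3 and P4.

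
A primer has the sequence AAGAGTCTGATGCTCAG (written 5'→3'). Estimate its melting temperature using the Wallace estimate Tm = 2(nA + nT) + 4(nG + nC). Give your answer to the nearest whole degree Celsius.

50°C

Base counts: A=5, T=4, G=5, C=3 (length 17).
Tm = 2·(5+4) + 4·(5+3) = 2·9 + 4·8 = 18 + 32 = 50°C.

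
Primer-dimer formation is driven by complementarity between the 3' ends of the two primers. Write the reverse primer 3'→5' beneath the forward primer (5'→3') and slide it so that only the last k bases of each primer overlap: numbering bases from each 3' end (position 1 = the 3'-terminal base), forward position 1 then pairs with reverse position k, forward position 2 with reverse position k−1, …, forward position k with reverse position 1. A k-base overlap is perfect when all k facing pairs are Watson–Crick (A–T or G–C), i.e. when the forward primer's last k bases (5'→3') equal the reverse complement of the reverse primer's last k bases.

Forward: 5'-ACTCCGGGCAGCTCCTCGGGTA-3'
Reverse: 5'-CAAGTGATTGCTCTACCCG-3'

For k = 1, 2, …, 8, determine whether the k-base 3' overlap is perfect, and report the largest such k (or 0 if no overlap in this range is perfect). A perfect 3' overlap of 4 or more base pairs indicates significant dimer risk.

Longest perfect overlap: 6 complementary base pairs; significant dimer risk (threshold 4).

Last 8 bases (5'→3') — forward …CTCGGGTA, reverse …TCTACCCG.
Reverse complement of the reverse primer's last 8 bases: CGGGTAGA; its first k bases are the reverse complement of the reverse primer's last k bases, so a perfect k-base overlap needs the forward primer's last k bases to equal them.
Comparing (forward last k vs required): k=1: A vs C ✗; k=2: TA vs CG ✗; k=3: GTA vs CGG ✗; k=4: GGTA vs CGGG ✗; k=5: GGGTA vs CGGGT ✗; k=6: CGGGTA vs CGGGTA ✓; k=7: TCGGGTA vs CGGGTAG ✗; k=8: CTCGGGTA vs CGGGTAGA ✗.
Only k = 6 is perfect, so the longest perfect 3' overlap is 6.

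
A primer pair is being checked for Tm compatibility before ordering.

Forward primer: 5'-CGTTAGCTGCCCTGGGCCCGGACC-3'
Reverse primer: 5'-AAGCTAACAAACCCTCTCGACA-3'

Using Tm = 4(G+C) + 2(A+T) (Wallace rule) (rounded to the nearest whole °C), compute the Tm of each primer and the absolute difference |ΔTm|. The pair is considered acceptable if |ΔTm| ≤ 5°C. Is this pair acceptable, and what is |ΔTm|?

Forward: A=2 T=4 G=8 C=10 → Tm = 2·6 + 4·18 = 84°C.
Reverse: A=9 T=3 G=2 C=8 → Tm = 2·12 + 4·10 = 64°C.
|ΔTm| = |84 − 64| = 20°C, > 5°C.

|ΔTm| = 20°C; the pair is not acceptable.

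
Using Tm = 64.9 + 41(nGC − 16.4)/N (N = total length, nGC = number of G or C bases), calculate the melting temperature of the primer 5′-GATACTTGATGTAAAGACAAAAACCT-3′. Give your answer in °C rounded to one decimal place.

51.7°C

Base counts: A=12, T=6, G=4, C=4; G+C = 8, N = 26.
Tm = 64.9 + 41·(8 − 16.4)/26 = 64.9 + -344.40/26 = 51.7°C.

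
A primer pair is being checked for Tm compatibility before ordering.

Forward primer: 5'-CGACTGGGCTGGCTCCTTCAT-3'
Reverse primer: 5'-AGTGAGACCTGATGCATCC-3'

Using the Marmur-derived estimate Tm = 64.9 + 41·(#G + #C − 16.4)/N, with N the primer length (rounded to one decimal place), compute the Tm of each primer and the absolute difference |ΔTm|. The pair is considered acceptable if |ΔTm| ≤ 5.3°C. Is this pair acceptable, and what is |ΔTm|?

Forward: G+C = 13, N = 21 → Tm = 64.9 + 41·(13 − 16.4)/21 = 58.3°C.
Reverse: G+C = 10, N = 19 → Tm = 64.9 + 41·(10 − 16.4)/19 = 51.1°C.
|ΔTm| = |58.3 − 51.1| = 7.2°C, > 5.3°C.

|ΔTm| = 7.2°C; the pair is not acceptable.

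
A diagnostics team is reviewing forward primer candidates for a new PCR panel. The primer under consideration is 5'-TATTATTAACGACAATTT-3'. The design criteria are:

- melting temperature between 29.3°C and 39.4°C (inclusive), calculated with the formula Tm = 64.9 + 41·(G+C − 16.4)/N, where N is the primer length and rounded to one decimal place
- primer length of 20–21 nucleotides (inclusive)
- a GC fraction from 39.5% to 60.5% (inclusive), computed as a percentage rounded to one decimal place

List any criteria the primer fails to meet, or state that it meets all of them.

Base counts: A=7, T=8, G=1, C=2 (length 18).
Tm: Tm = 64.9 + 41·(3 − 16.4)/18 = 34.4°C ✓
length: length 18, outside 20–21 ✗
GC content: GC 3/18 = 16.7%, outside 39.5–60.5% ✗

Fails: length, GC content.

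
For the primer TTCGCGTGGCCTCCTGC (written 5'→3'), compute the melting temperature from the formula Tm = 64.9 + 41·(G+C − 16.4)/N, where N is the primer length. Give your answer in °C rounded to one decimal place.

Base counts: A=0, T=5, G=5, C=7; G+C = 12, N = 17.
Tm = 64.9 + 41·(12 − 16.4)/17 = 64.9 + -180.40/17 = 54.3°C.

54.3°C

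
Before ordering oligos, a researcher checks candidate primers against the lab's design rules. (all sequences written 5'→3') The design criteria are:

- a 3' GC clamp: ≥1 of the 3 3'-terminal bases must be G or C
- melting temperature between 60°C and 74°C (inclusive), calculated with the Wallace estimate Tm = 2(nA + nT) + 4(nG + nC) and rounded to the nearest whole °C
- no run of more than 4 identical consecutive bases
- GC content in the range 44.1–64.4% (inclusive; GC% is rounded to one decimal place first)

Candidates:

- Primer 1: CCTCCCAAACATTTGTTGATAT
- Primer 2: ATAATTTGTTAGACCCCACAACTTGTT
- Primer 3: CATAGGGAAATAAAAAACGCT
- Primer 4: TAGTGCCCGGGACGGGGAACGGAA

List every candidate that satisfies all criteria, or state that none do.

None of the candidates satisfy all criteria.

Primer 1 (22 nt, A=6 T=8 G=2 C=6): 3' end TAT has 0 G/C, need ≥1 ✗; Tm = 2·14 + 4·8 = 60°C ✓; longest run = 3 ✓; GC 8/22 = 36.4%, outside 44.1–64.4% ✗ — fails.
Primer 2 (27 nt, A=8 T=10 G=3 C=6): 3' end GTT has 1 G/C ✓; Tm = 2·18 + 4·9 = 72°C ✓; longest run = 4 ✓; GC 9/27 = 33.3%, outside 44.1–64.4% ✗ — fails.
Primer 3 (21 nt, A=11 T=3 G=4 C=3): 3' end GCT has 2 G/C ✓; Tm = 2·14 + 4·7 = 56°C, outside 60–74°C ✗; longest run = 6, exceeds 4 ✗; GC 7/21 = 33.3%, outside 44.1–64.4% ✗ — fails.
Primer 4 (24 nt, A=6 T=2 G=11 C=5): 3' end GAA has 1 G/C ✓; Tm = 2·8 + 4·16 = 80°C, outside 60–74°C ✗; longest run = 4 ✓; GC 16/24 = 66.7%, outside 44.1–64.4% ✗ — fails.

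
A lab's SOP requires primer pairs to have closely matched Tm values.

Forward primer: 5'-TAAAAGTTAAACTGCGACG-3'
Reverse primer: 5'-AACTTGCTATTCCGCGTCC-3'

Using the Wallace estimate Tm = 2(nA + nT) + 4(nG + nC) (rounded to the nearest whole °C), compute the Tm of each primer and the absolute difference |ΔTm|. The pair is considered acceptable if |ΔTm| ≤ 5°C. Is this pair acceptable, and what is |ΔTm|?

Forward: A=8 T=4 G=4 C=3 → Tm = 2·12 + 4·7 = 52°C.
Reverse: A=3 T=6 G=3 C=7 → Tm = 2·9 + 4·10 = 58°C.
|ΔTm| = |52 − 58| = 6°C, > 5°C.

|ΔTm| = 6°C; the pair is not acceptable.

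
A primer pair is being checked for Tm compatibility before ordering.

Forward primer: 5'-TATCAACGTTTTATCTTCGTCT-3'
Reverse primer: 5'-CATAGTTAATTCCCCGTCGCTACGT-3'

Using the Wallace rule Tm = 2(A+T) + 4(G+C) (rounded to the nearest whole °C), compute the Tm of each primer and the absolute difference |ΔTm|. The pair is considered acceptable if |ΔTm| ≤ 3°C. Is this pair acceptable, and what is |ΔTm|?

|ΔTm| = 16°C; the pair is not acceptable.

Forward: A=4 T=11 G=2 C=5 → Tm = 2·15 + 4·7 = 58°C.
Reverse: A=5 T=8 G=4 C=8 → Tm = 2·13 + 4·12 = 74°C.
|ΔTm| = |58 − 74| = 16°C, > 3°C.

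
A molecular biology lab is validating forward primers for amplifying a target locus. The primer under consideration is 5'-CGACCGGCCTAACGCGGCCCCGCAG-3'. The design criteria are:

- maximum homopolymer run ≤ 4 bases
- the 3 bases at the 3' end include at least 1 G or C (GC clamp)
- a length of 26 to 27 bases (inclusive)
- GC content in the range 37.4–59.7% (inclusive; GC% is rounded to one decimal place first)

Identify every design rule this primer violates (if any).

Base counts: A=4, T=1, G=8, C=12 (length 25).
homopolymer run: longest run = 4 ✓
GC clamp: 3' end CAG has 2 G/C ✓
length: length 25, outside 26–27 ✗
GC content: GC 20/25 = 80.0%, outside 37.4–59.7% ✗

Fails: length, GC content.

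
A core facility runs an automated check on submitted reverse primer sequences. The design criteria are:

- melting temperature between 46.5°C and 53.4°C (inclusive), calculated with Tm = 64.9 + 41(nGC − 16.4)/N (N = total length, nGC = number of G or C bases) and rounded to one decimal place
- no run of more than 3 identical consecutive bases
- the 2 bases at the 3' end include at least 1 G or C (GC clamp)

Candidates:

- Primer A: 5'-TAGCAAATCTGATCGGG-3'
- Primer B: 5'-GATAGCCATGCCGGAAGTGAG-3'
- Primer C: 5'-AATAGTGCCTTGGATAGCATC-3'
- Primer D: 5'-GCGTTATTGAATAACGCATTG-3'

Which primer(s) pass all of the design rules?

Primer C and Primer D.

Primer A (17 nt, A=5 T=4 G=5 C=3): Tm = 64.9 + 41·(8 − 16.4)/17 = 44.6°C, outside 46.5–53.4°C ✗; longest run = 3 ✓; 3' end GG has 2 G/C ✓ — fails.
Primer B (21 nt, A=6 T=3 G=8 C=4): Tm = 64.9 + 41·(12 − 16.4)/21 = 56.3°C, outside 46.5–53.4°C ✗; longest run = 2 ✓; 3' end AG has 1 G/C ✓ — fails.
Primer C (21 nt, A=6 T=6 G=5 C=4): Tm = 64.9 + 41·(9 − 16.4)/21 = 50.5°C ✓; longest run = 2 ✓; 3' end TC has 1 G/C ✓ — passes.
Primer D (21 nt, A=6 T=7 G=5 C=3): Tm = 64.9 + 41·(8 − 16.4)/21 = 48.5°C ✓; longest run = 2 ✓; 3' end TG has 1 G/C ✓ — passes.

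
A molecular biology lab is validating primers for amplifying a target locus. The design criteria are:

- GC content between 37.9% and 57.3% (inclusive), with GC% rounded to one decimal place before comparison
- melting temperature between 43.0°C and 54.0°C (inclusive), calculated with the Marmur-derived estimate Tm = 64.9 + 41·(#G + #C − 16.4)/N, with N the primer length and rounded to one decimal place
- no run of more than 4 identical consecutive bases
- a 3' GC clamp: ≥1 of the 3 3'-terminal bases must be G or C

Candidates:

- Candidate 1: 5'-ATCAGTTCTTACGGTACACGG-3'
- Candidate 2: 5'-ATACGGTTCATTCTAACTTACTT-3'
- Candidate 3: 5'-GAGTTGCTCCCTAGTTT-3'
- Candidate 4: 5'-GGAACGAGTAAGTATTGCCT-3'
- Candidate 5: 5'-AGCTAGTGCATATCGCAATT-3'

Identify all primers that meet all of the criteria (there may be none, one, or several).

Candidate 1 and Candidate 4.

Candidate 1 (21 nt, A=5 T=6 G=5 C=5): GC 10/21 = 47.6% ✓; Tm = 64.9 + 41·(10 − 16.4)/21 = 52.4°C ✓; longest run = 2 ✓; 3' end CGG has 3 G/C ✓ — passes.
Candidate 2 (23 nt, A=6 T=10 G=2 C=5): GC 7/23 = 30.4%, outside 37.9–57.3% ✗; Tm = 64.9 + 41·(7 − 16.4)/23 = 48.1°C ✓; longest run = 2 ✓; 3' end CTT has 1 G/C ✓ — fails.
Candidate 3 (17 nt, A=2 T=7 G=4 C=4): GC 8/17 = 47.1% ✓; Tm = 64.9 + 41·(8 − 16.4)/17 = 44.6°C ✓; longest run = 3 ✓; 3' end TTT has 0 G/C, need ≥1 ✗ — fails.
Candidate 4 (20 nt, A=6 T=5 G=6 C=3): GC 9/20 = 45.0% ✓; Tm = 64.9 + 41·(9 − 16.4)/20 = 49.7°C ✓; longest run = 2 ✓; 3' end CCT has 2 G/C ✓ — passes.
Candidate 5 (20 nt, A=6 T=6 G=4 C=4): GC 8/20 = 40.0% ✓; Tm = 64.9 + 41·(8 − 16.4)/20 = 47.7°C ✓; longest run = 2 ✓; 3' end ATT has 0 G/C, need ≥1 ✗ — fails.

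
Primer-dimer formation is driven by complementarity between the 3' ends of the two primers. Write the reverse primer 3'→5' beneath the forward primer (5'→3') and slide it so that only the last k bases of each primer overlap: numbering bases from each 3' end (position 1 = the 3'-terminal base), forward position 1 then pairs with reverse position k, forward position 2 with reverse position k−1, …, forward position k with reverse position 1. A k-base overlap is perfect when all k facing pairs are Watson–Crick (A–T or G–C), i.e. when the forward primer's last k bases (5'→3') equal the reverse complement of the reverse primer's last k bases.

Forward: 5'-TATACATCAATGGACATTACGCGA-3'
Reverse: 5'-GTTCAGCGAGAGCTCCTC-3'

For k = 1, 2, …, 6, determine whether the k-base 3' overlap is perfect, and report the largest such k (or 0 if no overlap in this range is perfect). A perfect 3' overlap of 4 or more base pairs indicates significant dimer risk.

Last 6 bases (5'→3') — forward …ACGCGA, reverse …CTCCTC.
Reverse complement of the reverse primer's last 6 bases: GAGGAG; its first k bases are the reverse complement of the reverse primer's last k bases, so a perfect k-base overlap needs the forward primer's last k bases to equal them.
Comparing (forward last k vs required): k=1: A vs G ✗; k=2: GA vs GA ✓; k=3: CGA vs GAG ✗; k=4: GCGA vs GAGG ✗; k=5: CGCGA vs GAGGA ✗; k=6: ACGCGA vs GAGGAG ✗.
Only k = 2 is perfect, so the longest perfect 3' overlap is 2.

Longest perfect overlap: 2 complementary base pairs; below the dimer-risk threshold (threshold 4).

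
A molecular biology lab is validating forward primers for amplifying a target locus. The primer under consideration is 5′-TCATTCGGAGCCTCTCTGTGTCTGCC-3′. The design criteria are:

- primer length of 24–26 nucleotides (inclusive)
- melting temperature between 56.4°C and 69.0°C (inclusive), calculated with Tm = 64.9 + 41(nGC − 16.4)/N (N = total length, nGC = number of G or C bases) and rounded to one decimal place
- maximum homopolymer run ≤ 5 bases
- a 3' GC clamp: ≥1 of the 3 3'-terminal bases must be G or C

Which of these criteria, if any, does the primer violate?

Meets all criteria.

Base counts: A=2, T=9, G=6, C=9 (length 26).
length: length 26 ✓
Tm: Tm = 64.9 + 41·(15 − 16.4)/26 = 62.7°C ✓
homopolymer run: longest run = 2 ✓
GC clamp: 3' end GCC has 3 G/C ✓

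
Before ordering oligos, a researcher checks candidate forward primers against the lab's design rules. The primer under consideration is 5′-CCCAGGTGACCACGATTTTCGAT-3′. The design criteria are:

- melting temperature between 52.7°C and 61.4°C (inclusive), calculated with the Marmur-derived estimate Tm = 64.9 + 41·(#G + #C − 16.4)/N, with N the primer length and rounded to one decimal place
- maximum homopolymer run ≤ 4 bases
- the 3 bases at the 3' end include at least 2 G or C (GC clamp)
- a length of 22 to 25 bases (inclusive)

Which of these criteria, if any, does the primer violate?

Base counts: A=5, T=6, G=5, C=7 (length 23).
Tm: Tm = 64.9 + 41·(12 − 16.4)/23 = 57.1°C ✓
homopolymer run: longest run = 4 ✓
GC clamp: 3' end GAT has 1 G/C, need ≥2 ✗
length: length 23 ✓

Fails: GC clamp.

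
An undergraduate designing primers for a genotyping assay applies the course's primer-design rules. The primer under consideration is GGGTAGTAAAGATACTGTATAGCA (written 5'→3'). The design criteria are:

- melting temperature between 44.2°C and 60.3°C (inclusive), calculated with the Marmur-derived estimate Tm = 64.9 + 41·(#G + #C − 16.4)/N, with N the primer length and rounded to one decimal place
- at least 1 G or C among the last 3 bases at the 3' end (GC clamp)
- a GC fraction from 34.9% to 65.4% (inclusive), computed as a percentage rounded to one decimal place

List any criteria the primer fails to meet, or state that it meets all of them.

Meets all criteria.

Base counts: A=9, T=6, G=7, C=2 (length 24).
Tm: Tm = 64.9 + 41·(9 − 16.4)/24 = 52.3°C ✓
GC clamp: 3' end GCA has 2 G/C ✓
GC content: GC 9/24 = 37.5% ✓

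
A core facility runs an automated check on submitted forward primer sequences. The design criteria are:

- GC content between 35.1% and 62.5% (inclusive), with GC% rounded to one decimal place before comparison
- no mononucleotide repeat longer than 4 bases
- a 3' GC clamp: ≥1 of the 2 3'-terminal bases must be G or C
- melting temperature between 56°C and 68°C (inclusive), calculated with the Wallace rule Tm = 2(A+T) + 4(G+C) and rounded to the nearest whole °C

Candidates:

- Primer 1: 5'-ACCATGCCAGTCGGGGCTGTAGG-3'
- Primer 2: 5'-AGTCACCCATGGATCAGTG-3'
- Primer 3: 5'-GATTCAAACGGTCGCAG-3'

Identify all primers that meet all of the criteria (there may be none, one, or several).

Primer 1 (23 nt, A=4 T=4 G=9 C=6): GC 15/23 = 65.2%, outside 35.1–62.5% ✗; longest run = 4 ✓; 3' end GG has 2 G/C ✓; Tm = 2·8 + 4·15 = 76°C, outside 56–68°C ✗ — fails.
Primer 2 (19 nt, A=5 T=4 G=5 C=5): GC 10/19 = 52.6% ✓; longest run = 3 ✓; 3' end TG has 1 G/C ✓; Tm = 2·9 + 4·10 = 58°C ✓ — passes.
Primer 3 (17 nt, A=5 T=3 G=5 C=4): GC 9/17 = 52.9% ✓; longest run = 3 ✓; 3' end AG has 1 G/C ✓; Tm = 2·8 + 4·9 = 52°C, outside 56–68°C ✗ — fails.

Primer 2 only.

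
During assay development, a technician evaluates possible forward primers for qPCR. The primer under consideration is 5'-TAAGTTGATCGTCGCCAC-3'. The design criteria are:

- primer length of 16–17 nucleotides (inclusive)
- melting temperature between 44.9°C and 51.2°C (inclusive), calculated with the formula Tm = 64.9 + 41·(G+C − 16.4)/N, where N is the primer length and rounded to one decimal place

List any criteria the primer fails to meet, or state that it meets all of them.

Base counts: A=4, T=5, G=4, C=5 (length 18).
length: length 18, outside 16–17 ✗
Tm: Tm = 64.9 + 41·(9 − 16.4)/18 = 48.0°C ✓

Fails: length.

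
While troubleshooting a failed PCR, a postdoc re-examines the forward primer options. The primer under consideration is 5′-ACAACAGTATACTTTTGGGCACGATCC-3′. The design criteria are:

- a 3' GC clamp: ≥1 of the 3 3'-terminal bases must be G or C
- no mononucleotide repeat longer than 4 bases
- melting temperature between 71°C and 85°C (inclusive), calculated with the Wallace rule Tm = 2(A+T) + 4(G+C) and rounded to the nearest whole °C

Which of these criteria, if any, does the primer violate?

Base counts: A=8, T=7, G=5, C=7 (length 27).
GC clamp: 3' end TCC has 2 G/C ✓
homopolymer run: longest run = 4 ✓
Tm: Tm = 2·15 + 4·12 = 78°C ✓

Meets all criteria.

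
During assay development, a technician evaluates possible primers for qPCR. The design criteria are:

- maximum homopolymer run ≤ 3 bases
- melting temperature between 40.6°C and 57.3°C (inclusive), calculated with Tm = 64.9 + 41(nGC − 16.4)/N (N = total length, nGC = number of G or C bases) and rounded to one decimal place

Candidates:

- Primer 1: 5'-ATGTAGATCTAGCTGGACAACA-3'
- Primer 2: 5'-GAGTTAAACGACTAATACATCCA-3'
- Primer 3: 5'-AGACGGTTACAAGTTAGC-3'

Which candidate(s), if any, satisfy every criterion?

Primer 1 (22 nt, A=8 T=5 G=5 C=4): longest run = 2 ✓; Tm = 64.9 + 41·(9 − 16.4)/22 = 51.1°C ✓ — passes.
Primer 2 (23 nt, A=10 T=5 G=3 C=5): longest run = 3 ✓; Tm = 64.9 + 41·(8 − 16.4)/23 = 49.9°C ✓ — passes.
Primer 3 (18 nt, A=6 T=4 G=5 C=3): longest run = 2 ✓; Tm = 64.9 + 41·(8 − 16.4)/18 = 45.8°C ✓ — passes.

Primer 1, Primer 2 and Primer 3.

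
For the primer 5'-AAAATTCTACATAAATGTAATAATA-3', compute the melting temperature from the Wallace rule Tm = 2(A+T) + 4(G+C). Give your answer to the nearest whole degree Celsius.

56°C

Base counts: A=14, T=8, G=1, C=2 (length 25).
Tm = 2·(14+8) + 4·(1+2) = 2·22 + 4·3 = 44 + 12 = 56°C.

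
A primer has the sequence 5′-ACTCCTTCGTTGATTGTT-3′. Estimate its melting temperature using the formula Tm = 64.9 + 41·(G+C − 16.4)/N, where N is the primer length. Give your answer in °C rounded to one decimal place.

Base counts: A=2, T=9, G=3, C=4; G+C = 7, N = 18.
Tm = 64.9 + 41·(7 − 16.4)/18 = 64.9 + -385.40/18 = 43.5°C.

43.5°C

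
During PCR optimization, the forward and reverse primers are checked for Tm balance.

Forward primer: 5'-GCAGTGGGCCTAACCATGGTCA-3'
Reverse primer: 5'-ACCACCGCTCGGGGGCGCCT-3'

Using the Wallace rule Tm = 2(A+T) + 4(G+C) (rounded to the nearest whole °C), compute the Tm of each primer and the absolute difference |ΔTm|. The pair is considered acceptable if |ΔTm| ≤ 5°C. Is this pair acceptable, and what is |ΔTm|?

|ΔTm| = 2°C; the pair is acceptable.

Forward: A=5 T=4 G=7 C=6 → Tm = 2·9 + 4·13 = 70°C.
Reverse: A=2 T=2 G=7 C=9 → Tm = 2·4 + 4·16 = 72°C.
|ΔTm| = |70 − 72| = 2°C, ≤ 5°C.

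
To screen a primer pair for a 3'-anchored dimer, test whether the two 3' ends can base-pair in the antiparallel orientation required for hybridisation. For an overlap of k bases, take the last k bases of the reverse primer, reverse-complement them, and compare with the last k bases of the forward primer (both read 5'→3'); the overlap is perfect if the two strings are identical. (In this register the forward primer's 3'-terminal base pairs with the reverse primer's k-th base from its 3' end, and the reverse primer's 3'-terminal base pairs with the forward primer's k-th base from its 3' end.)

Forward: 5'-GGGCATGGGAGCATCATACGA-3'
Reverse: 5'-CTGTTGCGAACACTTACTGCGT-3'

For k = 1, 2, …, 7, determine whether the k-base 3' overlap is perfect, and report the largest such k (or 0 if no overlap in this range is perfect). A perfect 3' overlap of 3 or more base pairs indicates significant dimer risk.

Longest perfect overlap: 1 complementary base pair; below the dimer-risk threshold (threshold 3).

Last 7 bases (5'→3') — forward …CATACGA, reverse …ACTGCGT.
Reverse complement of the reverse primer's last 7 bases: ACGCAGT; its first k bases are the reverse complement of the reverse primer's last k bases, so a perfect k-base overlap needs the forward primer's last k bases to equal them.
Comparing (forward last k vs required): k=1: A vs A ✓; k=2: GA vs AC ✗; k=3: CGA vs ACG ✗; k=4: ACGA vs ACGC ✗; k=5: TACGA vs ACGCA ✗; k=6: ATACGA vs ACGCAG ✗; k=7: CATACGA vs ACGCAGT ✗.
Only k = 1 is perfect, so the longest perfect 3' overlap is 1.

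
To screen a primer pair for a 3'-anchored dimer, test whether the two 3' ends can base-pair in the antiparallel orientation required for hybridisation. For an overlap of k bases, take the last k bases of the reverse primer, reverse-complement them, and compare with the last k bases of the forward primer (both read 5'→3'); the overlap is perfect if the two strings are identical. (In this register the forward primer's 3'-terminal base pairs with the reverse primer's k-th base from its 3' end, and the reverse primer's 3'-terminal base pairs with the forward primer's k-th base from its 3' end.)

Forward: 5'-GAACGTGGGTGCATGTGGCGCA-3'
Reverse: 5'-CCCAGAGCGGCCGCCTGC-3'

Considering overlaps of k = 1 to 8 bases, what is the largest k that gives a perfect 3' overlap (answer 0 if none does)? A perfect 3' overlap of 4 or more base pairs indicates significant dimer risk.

Last 8 bases (5'→3') — forward …GTGGCGCA, reverse …CCGCCTGC.
Reverse complement of the reverse primer's last 8 bases: GCAGGCGG; its first k bases are the reverse complement of the reverse primer's last k bases, so a perfect k-base overlap needs the forward primer's last k bases to equal them.
Comparing (forward last k vs required): k=1: A vs G ✗; k=2: CA vs GC ✗; k=3: GCA vs GCA ✓; k=4: CGCA vs GCAG ✗; k=5: GCGCA vs GCAGG ✗; k=6: GGCGCA vs GCAGGC ✗; k=7: TGGCGCA vs GCAGGCG ✗; k=8: GTGGCGCA vs GCAGGCGG ✗.
Only k = 3 is perfect, so the longest perfect 3' overlap is 3.

Longest perfect overlap: 3 complementary base pairs; below the dimer-risk threshold (threshold 4).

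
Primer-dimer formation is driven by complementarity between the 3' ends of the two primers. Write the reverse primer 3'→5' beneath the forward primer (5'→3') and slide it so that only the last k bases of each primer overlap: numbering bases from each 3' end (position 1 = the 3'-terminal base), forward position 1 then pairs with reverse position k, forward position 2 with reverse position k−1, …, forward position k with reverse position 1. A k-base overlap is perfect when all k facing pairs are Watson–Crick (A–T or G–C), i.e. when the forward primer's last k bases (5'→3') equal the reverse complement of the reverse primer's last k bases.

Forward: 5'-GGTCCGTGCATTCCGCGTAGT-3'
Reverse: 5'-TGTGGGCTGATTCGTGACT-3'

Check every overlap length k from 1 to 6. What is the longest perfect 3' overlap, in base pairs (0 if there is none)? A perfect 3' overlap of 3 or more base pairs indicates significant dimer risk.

Last 6 bases (5'→3') — forward …CGTAGT, reverse …GTGACT.
Reverse complement of the reverse primer's last 6 bases: AGTCAC; its first k bases are the reverse complement of the reverse primer's last k bases, so a perfect k-base overlap needs the forward primer's last k bases to equal them.
Comparing (forward last k vs required): k=1: T vs A ✗; k=2: GT vs AG ✗; k=3: AGT vs AGT ✓; k=4: TAGT vs AGTC ✗; k=5: GTAGT vs AGTCA ✗; k=6: CGTAGT vs AGTCAC ✗.
Only k = 3 is perfect, so the longest perfect 3' overlap is 3.

Longest perfect overlap: 3 complementary base pairs; significant dimer risk (threshold 3).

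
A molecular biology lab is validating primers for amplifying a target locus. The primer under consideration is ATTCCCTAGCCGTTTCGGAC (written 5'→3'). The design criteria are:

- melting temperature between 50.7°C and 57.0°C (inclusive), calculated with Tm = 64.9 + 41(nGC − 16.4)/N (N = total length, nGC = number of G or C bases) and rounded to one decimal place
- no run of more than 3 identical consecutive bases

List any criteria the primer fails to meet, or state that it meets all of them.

Base counts: A=3, T=6, G=4, C=7 (length 20).
Tm: Tm = 64.9 + 41·(11 − 16.4)/20 = 53.8°C ✓
homopolymer run: longest run = 3 ✓

Meets all criteria.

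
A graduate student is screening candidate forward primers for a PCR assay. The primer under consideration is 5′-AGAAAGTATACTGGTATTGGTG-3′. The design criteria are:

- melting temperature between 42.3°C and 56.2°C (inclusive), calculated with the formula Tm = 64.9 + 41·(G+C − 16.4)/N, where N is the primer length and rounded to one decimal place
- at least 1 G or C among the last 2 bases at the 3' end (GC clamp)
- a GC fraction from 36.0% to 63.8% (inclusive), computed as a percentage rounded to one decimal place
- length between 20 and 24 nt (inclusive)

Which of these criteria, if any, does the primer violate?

Base counts: A=7, T=7, G=7, C=1 (length 22).
Tm: Tm = 64.9 + 41·(8 − 16.4)/22 = 49.2°C ✓
GC clamp: 3' end TG has 1 G/C ✓
GC content: GC 8/22 = 36.4% ✓
length: length 22 ✓

Meets all criteria.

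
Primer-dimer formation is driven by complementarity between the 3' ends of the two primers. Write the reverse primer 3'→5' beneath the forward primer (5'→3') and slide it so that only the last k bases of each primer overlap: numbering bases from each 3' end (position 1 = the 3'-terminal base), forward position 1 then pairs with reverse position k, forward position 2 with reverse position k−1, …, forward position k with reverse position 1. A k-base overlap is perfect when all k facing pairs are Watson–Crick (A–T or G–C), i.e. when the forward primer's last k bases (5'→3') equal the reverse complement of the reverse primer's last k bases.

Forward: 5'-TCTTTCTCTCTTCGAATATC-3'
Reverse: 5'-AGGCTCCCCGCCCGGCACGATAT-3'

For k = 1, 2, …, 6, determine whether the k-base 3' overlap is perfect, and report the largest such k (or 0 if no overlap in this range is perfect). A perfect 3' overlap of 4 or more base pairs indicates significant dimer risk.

Last 6 bases (5'→3') — forward …AATATC, reverse …CGATAT.
Reverse complement of the reverse primer's last 6 bases: ATATCG; its first k bases are the reverse complement of the reverse primer's last k bases, so a perfect k-base overlap needs the forward primer's last k bases to equal them.
Comparing (forward last k vs required): k=1: C vs A ✗; k=2: TC vs AT ✗; k=3: ATC vs ATA ✗; k=4: TATC vs ATAT ✗; k=5: ATATC vs ATATC ✓; k=6: AATATC vs ATATCG ✗.
Only k = 5 is perfect, so the longest perfect 3' overlap is 5.

Longest perfect overlap: 5 complementary base pairs; significant dimer risk (threshold 4).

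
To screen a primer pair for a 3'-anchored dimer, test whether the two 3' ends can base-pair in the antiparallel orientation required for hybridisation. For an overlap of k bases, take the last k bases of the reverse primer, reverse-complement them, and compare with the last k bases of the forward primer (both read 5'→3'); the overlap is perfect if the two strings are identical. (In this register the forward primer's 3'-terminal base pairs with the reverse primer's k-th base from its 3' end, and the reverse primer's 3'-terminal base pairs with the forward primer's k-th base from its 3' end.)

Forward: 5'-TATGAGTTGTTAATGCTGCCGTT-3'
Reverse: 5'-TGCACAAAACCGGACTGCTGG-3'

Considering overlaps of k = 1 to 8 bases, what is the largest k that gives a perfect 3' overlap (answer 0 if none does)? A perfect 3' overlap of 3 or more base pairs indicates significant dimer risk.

Last 8 bases (5'→3') — forward …CTGCCGTT, reverse …ACTGCTGG.
Reverse complement of the reverse primer's last 8 bases: CCAGCAGT; its first k bases are the reverse complement of the reverse primer's last k bases, so a perfect k-base overlap needs the forward primer's last k bases to equal them.
Comparing (forward last k vs required): k=1: T vs C ✗; k=2: TT vs CC ✗; k=3: GTT vs CCA ✗; k=4: CGTT vs CCAG ✗; k=5: CCGTT vs CCAGC ✗; k=6: GCCGTT vs CCAGCA ✗; k=7: TGCCGTT vs CCAGCAG ✗; k=8: CTGCCGTT vs CCAGCAGT ✗.
No overlap length from 1 to 8 is perfect, so the longest perfect 3' overlap is 0.

Longest perfect overlap: 0 complementary base pairs; below the dimer-risk threshold (threshold 3).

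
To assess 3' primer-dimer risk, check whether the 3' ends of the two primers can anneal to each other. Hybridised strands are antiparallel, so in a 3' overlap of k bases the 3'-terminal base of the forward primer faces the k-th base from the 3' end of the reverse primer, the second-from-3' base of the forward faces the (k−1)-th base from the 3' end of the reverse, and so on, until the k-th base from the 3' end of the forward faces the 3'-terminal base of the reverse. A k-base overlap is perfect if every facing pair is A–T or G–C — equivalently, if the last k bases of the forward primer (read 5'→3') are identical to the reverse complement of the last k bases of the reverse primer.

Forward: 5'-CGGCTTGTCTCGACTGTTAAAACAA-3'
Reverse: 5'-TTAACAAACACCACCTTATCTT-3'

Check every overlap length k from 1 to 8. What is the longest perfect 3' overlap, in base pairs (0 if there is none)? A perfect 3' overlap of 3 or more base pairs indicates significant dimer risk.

Last 8 bases (5'→3') — forward …TAAAACAA, reverse …CTTATCTT.
Reverse complement of the reverse primer's last 8 bases: AAGATAAG; its first k bases are the reverse complement of the reverse primer's last k bases, so a perfect k-base overlap needs the forward primer's last k bases to equal them.
Comparing (forward last k vs required): k=1: A vs A ✓; k=2: AA vs AA ✓; k=3: CAA vs AAG ✗; k=4: ACAA vs AAGA ✗; k=5: AACAA vs AAGAT ✗; k=6: AAACAA vs AAGATA ✗; k=7: AAAACAA vs AAGATAA ✗; k=8: TAAAACAA vs AAGATAAG ✗.
Perfect overlaps at k = 1, 2; the largest is 2.

Longest perfect overlap: 2 complementary base pairs; below the dimer-risk threshold (threshold 3).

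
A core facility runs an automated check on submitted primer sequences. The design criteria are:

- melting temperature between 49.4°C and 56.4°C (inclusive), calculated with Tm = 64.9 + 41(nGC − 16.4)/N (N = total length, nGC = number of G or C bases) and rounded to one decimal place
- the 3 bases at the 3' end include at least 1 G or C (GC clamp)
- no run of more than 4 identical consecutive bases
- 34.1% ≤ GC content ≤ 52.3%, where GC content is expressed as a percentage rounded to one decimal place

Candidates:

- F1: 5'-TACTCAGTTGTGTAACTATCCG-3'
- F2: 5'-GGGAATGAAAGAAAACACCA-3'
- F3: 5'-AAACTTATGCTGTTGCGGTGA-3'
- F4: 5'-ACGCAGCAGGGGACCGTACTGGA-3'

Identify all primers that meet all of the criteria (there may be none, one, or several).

F1 (22 nt, A=5 T=8 G=4 C=5): Tm = 64.9 + 41·(9 − 16.4)/22 = 51.1°C ✓; 3' end CCG has 3 G/C ✓; longest run = 2 ✓; GC 9/22 = 40.9% ✓ — passes.
F2 (20 nt, A=11 T=1 G=5 C=3): Tm = 64.9 + 41·(8 − 16.4)/20 = 47.7°C, outside 49.4–56.4°C ✗; 3' end CCA has 2 G/C ✓; longest run = 4 ✓; GC 8/20 = 40.0% ✓ — fails.
F3 (21 nt, A=5 T=7 G=6 C=3): Tm = 64.9 + 41·(9 − 16.4)/21 = 50.5°C ✓; 3' end TGA has 1 G/C ✓; longest run = 3 ✓; GC 9/21 = 42.9% ✓ — passes.
F4 (23 nt, A=6 T=2 G=9 C=6): Tm = 64.9 + 41·(15 − 16.4)/23 = 62.4°C, outside 49.4–56.4°C ✗; 3' end GGA has 2 G/C ✓; longest run = 4 ✓; GC 15/23 = 65.2%, outside 34.1–52.3% ✗ — fails.

F1 and F3.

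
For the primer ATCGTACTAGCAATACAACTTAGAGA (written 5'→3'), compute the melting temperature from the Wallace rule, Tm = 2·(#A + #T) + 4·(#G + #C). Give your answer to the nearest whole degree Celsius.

70°C

Base counts: A=11, T=6, G=4, C=5 (length 26).
Tm = 2·(11+6) + 4·(4+5) = 2·17 + 4·9 = 34 + 36 = 70°C.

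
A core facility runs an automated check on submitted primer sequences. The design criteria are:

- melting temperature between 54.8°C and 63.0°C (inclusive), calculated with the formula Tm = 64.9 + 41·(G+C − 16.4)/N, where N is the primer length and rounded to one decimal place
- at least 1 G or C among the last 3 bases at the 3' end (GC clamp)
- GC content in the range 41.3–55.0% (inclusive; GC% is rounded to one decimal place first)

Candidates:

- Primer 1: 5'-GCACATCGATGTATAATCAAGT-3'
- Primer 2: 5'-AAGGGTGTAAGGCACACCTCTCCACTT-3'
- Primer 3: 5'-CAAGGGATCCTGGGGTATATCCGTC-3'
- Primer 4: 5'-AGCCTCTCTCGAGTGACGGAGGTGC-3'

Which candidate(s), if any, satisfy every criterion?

Primer 2 only.

Primer 1 (22 nt, A=8 T=6 G=4 C=4): Tm = 64.9 + 41·(8 − 16.4)/22 = 49.2°C, outside 54.8–63.0°C ✗; 3' end AGT has 1 G/C ✓; GC 8/22 = 36.4%, outside 41.3–55.0% ✗ — fails.
Primer 2 (27 nt, A=7 T=6 G=6 C=8): Tm = 64.9 + 41·(14 − 16.4)/27 = 61.3°C ✓; 3' end CTT has 1 G/C ✓; GC 14/27 = 51.9% ✓ — passes.
Primer 3 (25 nt, A=5 T=6 G=8 C=6): Tm = 64.9 + 41·(14 − 16.4)/25 = 61.0°C ✓; 3' end GTC has 2 G/C ✓; GC 14/25 = 56.0%, outside 41.3–55.0% ✗ — fails.
Primer 4 (25 nt, A=4 T=5 G=9 C=7): Tm = 64.9 + 41·(16 − 16.4)/25 = 64.2°C, outside 54.8–63.0°C ✗; 3' end TGC has 2 G/C ✓; GC 16/25 = 64.0%, outside 41.3–55.0% ✗ — fails.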